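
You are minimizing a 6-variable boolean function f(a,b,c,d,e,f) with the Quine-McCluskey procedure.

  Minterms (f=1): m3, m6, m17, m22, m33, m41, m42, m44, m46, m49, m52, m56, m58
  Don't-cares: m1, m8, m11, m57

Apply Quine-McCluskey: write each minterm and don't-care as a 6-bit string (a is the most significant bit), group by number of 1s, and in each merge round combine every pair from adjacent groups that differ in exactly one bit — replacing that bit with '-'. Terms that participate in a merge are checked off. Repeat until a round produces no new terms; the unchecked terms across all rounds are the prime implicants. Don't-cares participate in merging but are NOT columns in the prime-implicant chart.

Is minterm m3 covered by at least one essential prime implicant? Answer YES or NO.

size-2^0 implicants → 000001(✓)  000011(✓)  000110(✓)  001000  001011(✓)  010001(✓)  010110(✓)  100001(✓)  101001(✓)  101010(✓)  101100(✓)  101110(✓)  110001(✓)  110100  111000(✓)  111001(✓)  111010(✓)
size-2^1 implicants → -00001(✓)  -10001(✓)  0-0001(✓)  0-0110  00-011  0000-1  1-0001(✓)  1-1001(✓)  1-1010  10-001(✓)  101-10  1011-0  11-001(✓)  1110-0  11100-
size-2^2 implicants → --0001  1--001
Unchecked terms (primes): --0001, 0-0110, 00-011, 0000-1, 001000, 1--001, 1-1010, 101-10, 1011-0, 110100, 1110-0, 11100-
Minterm coverage:
  m3 ⊆ 00-011,0000-1
  m6 ⊆ 0-0110 [E]
  m17 ⊆ --0001 [E]
  m22 ⊆ 0-0110 [E]
  m33 ⊆ --0001,1--001
  m41 ⊆ 1--001 [E]
  m42 ⊆ 1-1010,101-10
  m44 ⊆ 1011-0 [E]
  m46 ⊆ 101-10,1011-0
  m49 ⊆ --0001,1--001
  m52 ⊆ 110100 [E]
  m56 ⊆ 1110-0,11100-
  m58 ⊆ 1-1010,1110-0
E = {--0001, 0-0110, 1--001, 1011-0, 110100}

NO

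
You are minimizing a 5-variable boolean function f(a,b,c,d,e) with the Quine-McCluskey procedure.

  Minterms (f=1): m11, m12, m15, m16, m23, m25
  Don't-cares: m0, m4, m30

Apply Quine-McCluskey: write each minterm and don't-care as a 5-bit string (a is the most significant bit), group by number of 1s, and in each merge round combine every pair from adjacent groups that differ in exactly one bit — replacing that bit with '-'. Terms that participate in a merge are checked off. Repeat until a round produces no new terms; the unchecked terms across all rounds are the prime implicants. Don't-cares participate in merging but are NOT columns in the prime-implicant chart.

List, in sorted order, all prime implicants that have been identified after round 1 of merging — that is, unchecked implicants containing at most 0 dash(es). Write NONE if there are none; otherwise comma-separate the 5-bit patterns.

[col 0] 00000*, 00100*, 01011*, 01100*, 01111*, 10000*, 10111, 11001, 11110
[col 1] -0000, 0-100, 00-00, 01-11
Prime implicants: -0000, 0-100, 00-00, 01-11, 10111, 11001, 11110

10111, 11001, 11110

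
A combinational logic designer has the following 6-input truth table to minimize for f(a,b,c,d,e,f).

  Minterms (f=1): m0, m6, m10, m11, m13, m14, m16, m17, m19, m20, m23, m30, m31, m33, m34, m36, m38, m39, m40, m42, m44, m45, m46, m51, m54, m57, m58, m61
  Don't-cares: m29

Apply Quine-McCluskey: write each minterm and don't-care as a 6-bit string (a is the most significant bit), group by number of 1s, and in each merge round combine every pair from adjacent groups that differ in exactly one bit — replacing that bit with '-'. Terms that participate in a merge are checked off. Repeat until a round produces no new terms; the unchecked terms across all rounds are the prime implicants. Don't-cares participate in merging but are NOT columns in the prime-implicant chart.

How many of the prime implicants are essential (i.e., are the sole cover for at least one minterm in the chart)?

14

Round 0: 000000✓ 000110✓ 001010✓ 001011✓ 001101✓ 001110✓ 010000✓ 010001✓ 010011✓ 010100✓ 010111✓ 011101✓ 011110✓ 011111✓ 100001 100010✓ 100100✓ 100110✓ 100111✓ 101000✓ 101010✓ 101100✓ 101101✓ 101110✓ 110011✓ 110110✓ 111001✓ 111010✓ 111101✓
Round 1: -00110✓ -01010✓ -01101✓ -01110✓ -10011 -11101✓ 0-0000 0-1101✓ 0-1110 00-110✓ 001-10✓ 00101- 01-111 010-00 010-11 0100-1 01000- 0111-1 01111- 1-0110 1-1010 1-1101✓ 10-010✓ 10-100✓ 10-110✓ 100-10✓ 1001-0✓ 10011- 101-00✓ 101-10✓ 1010-0✓ 1011-0✓ 10110- 111-01
Round 2: --1101 -0-110 -01-10 10--10 10-1-0 101--0
PIs = {--1101, -0-110, -01-10, -10011, 0-0000, 0-1110, 00101-, 01-111, 010-00, 010-11, 0100-1, 01000-, 0111-1, 01111-, 1-0110, 1-1010, 10--10, 10-1-0, 100001, 10011-, 101--0, 10110-, 111-01}
Coverage chart:
  m0: 0-0000 ←essential
  m6: -0-110 ←essential
  m10: -01-10,00101-
  m11: 00101- ←essential
  m13: --1101 ←essential
  m14: -0-110,-01-10,0-1110
  m16: 0-0000,010-00,01000-
  m17: 0100-1,01000-
  m19: -10011,010-11,0100-1
  m20: 010-00 ←essential
  m23: 01-111,010-11
  m30: 0-1110,01111-
  m31: 01-111,0111-1,01111-
  m33: 100001 ←essential
  m34: 10--10 ←essential
  m36: 10-1-0 ←essential
  m38: -0-110,1-0110,10--10,10-1-0,10011-
  m39: 10011- ←essential
  m40: 101--0 ←essential
  m42: -01-10,1-1010,10--10,101--0
  m44: 10-1-0,101--0,10110-
  m45: --1101,10110-
  m46: -0-110,-01-10,10--10,10-1-0,101--0
  m51: -10011 ←essential
  m54: 1-0110 ←essential
  m57: 111-01 ←essential
  m58: 1-1010 ←essential
  m61: --1101,111-01
Essential: --1101, -0-110, -10011, 0-0000, 00101-, 010-00, 1-0110, 1-1010, 10--10, 10-1-0, 100001, 10011-, 101--0, 111-01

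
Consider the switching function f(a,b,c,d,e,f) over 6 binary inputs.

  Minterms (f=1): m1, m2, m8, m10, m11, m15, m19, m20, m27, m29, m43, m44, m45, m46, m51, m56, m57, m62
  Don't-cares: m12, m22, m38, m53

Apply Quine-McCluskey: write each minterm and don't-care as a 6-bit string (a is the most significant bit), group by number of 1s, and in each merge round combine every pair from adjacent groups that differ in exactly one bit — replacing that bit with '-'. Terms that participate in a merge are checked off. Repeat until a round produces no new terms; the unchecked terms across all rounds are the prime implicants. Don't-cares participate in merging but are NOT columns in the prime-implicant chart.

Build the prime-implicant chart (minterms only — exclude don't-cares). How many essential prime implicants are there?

[col 0] 000001, 000010*, 001000*, 001010*, 001011*, 001100*, 001111*, 010011*, 010100*, 010110*, 011011*, 011101, 100110*, 101011*, 101100*, 101101*, 101110*, 110011*, 110101, 111000*, 111001*, 111110*
[col 1] -01011, -01100, -10011, 0-1011, 00-010, 001-00, 001-11, 0010-0, 00101-, 01-011, 0101-0, 1-1110, 10-110, 1011-0, 10110-, 11100-
Prime implicants: -01011, -01100, -10011, 0-1011, 00-010, 000001, 001-00, 001-11, 0010-0, 00101-, 01-011, 0101-0, 011101, 1-1110, 10-110, 1011-0, 10110-, 110101, 11100-
PI chart (minterm → PIs covering it):
  1 | 000001  (sole → essential)
  2 | 00-010  (sole → essential)
  8 | 001-00,0010-0
  10 | 00-010,0010-0,00101-
  11 | -01011,0-1011,001-11,00101-
  15 | 001-11  (sole → essential)
  19 | -10011,01-011
  20 | 0101-0  (sole → essential)
  27 | 0-1011,01-011
  29 | 011101  (sole → essential)
  43 | -01011  (sole → essential)
  44 | -01100,1011-0,10110-
  45 | 10110-  (sole → essential)
  46 | 1-1110,10-110,1011-0
  51 | -10011  (sole → essential)
  56 | 11100-  (sole → essential)
  57 | 11100-  (sole → essential)
  62 | 1-1110  (sole → essential)
Essential prime implicants: -01011, -10011, 00-010, 000001, 001-11, 0101-0, 011101, 1-1110, 10110-, 11100-

10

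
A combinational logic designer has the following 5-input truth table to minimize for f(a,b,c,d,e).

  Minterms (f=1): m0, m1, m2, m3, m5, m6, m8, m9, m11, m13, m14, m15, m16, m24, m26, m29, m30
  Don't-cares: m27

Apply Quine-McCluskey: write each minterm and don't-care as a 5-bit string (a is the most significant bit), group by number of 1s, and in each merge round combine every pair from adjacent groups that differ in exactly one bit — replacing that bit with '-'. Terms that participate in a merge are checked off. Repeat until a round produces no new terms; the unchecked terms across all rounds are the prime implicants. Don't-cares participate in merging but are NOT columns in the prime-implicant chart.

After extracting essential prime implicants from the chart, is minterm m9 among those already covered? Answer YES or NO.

YES

[col 0] 00000*, 00001*, 00010*, 00011*, 00101*, 00110*, 01000*, 01001*, 01011*, 01101*, 01110*, 01111*, 10000*, 11000*, 11010*, 11011*, 11101*, 11110*
[col 1] -0000*, -1000*, -1011, -1101, -1110, 0-000*, 0-001*, 0-011*, 0-101*, 0-110, 00-01*, 00-10, 000-0*, 000-1*, 0000-*, 0001-*, 01-01*, 01-11*, 010-1*, 0100-*, 011-1*, 0111-, 1-000*, 11-10, 110-0, 1101-
[col 2] --000, 0--01, 0-0-1, 0-00-, 000--, 01--1
Prime implicants: --000, -1011, -1101, -1110, 0--01, 0-0-1, 0-00-, 0-110, 00-10, 000--, 01--1, 0111-, 11-10, 110-0, 1101-
PI chart (minterm → PIs covering it):
  0 | --000,0-00-,000--
  1 | 0--01,0-0-1,0-00-,000--
  2 | 00-10,000--
  3 | 0-0-1,000--
  5 | 0--01  (sole → essential)
  6 | 0-110,00-10
  8 | --000,0-00-
  9 | 0--01,0-0-1,0-00-,01--1
  11 | -1011,0-0-1,01--1
  13 | -1101,0--01,01--1
  14 | -1110,0-110,0111-
  15 | 01--1,0111-
  16 | --000  (sole → essential)
  24 | --000,110-0
  26 | 11-10,110-0,1101-
  29 | -1101  (sole → essential)
  30 | -1110,11-10
Essential prime implicants: --000, -1101, 0--01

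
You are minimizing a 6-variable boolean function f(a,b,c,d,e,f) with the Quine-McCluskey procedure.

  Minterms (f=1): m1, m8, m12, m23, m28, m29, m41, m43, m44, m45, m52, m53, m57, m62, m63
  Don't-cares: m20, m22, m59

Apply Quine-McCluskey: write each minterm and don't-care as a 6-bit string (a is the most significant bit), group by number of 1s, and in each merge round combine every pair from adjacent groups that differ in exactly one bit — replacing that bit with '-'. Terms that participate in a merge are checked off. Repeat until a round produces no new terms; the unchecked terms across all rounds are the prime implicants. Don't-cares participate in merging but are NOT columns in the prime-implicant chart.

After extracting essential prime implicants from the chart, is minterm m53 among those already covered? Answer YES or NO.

[col 0] 000001, 001000*, 001100*, 010100*, 010110*, 010111*, 011100*, 011101*, 101001*, 101011*, 101100*, 101101*, 110100*, 110101*, 111001*, 111011*, 111110*, 111111*
[col 1] -01100, -10100, 0-1100, 001-00, 01-100, 0101-0, 01011-, 01110-, 1-1001*, 1-1011*, 101-01, 1010-1*, 10110-, 11010-, 111-11, 1110-1*, 11111-
[col 2] 1-10-1
Prime implicants: -01100, -10100, 0-1100, 000001, 001-00, 01-100, 0101-0, 01011-, 01110-, 1-10-1, 101-01, 10110-, 11010-, 111-11, 11111-
PI chart (minterm → PIs covering it):
  1 | 000001  (sole → essential)
  8 | 001-00  (sole → essential)
  12 | -01100,0-1100,001-00
  23 | 01011-  (sole → essential)
  28 | 0-1100,01-100,01110-
  29 | 01110-  (sole → essential)
  41 | 1-10-1,101-01
  43 | 1-10-1  (sole → essential)
  44 | -01100,10110-
  45 | 101-01,10110-
  52 | -10100,11010-
  53 | 11010-  (sole → essential)
  57 | 1-10-1  (sole → essential)
  62 | 11111-  (sole → essential)
  63 | 111-11,11111-
Essential prime implicants: 000001, 001-00, 01011-, 01110-, 1-10-1, 11010-, 11111-

YES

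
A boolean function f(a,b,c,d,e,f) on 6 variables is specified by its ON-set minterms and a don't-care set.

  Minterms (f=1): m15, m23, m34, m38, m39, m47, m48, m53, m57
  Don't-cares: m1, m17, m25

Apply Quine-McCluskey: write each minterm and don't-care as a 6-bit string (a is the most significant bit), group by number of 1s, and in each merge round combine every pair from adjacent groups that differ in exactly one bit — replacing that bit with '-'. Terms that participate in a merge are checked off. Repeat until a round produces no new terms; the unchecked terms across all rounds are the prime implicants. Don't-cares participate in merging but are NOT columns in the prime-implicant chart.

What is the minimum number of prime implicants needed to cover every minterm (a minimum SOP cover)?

7

[col 0] 000001*, 001111*, 010001*, 010111, 011001*, 100010*, 100110*, 100111*, 101111*, 110000, 110101, 111001*
[col 1] -01111, -11001, 0-0001, 01-001, 10-111, 100-10, 10011-
Prime implicants: -01111, -11001, 0-0001, 01-001, 010111, 10-111, 100-10, 10011-, 110000, 110101
PI chart (minterm → PIs covering it):
  15 | -01111  (sole → essential)
  23 | 010111  (sole → essential)
  34 | 100-10  (sole → essential)
  38 | 100-10,10011-
  39 | 10-111,10011-
  47 | -01111,10-111
  48 | 110000  (sole → essential)
  53 | 110101  (sole → essential)
  57 | -11001  (sole → essential)
Essential prime implicants: -01111, -11001, 010111, 100-10, 110000, 110101
Petrick residual → 10-111
Minimum SOP uses 7 PIs: b'cdef + bcd'e'f + a'bc'def + ab'def + ab'c'ef' + abc'd'e'f' + abc'de'f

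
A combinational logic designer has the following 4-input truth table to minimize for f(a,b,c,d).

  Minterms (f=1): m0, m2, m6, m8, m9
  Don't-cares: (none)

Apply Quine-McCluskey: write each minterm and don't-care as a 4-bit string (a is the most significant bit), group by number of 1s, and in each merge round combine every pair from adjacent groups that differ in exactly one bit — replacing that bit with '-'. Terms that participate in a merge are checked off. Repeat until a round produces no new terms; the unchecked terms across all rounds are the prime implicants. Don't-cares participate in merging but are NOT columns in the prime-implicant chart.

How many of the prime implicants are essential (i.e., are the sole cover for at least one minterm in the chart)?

2

[col 0] 0000*, 0010*, 0110*, 1000*, 1001*
[col 1] -000, 0-10, 00-0, 100-
Prime implicants: -000, 0-10, 00-0, 100-
PI chart (minterm → PIs covering it):
  0 | -000,00-0
  2 | 0-10,00-0
  6 | 0-10  (sole → essential)
  8 | -000,100-
  9 | 100-  (sole → essential)
Essential prime implicants: 0-10, 100-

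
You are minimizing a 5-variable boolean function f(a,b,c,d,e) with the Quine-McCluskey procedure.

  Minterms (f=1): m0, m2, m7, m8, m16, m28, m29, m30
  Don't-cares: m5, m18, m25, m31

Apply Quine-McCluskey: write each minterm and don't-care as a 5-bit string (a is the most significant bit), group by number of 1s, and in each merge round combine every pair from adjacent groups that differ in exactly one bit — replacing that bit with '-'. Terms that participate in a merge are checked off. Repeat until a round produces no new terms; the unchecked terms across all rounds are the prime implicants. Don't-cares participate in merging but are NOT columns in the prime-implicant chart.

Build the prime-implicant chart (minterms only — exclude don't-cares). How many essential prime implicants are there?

4

Round 0: 00000✓ 00010✓ 00101✓ 00111✓ 01000✓ 10000✓ 10010✓ 11001✓ 11100✓ 11101✓ 11110✓ 11111✓
Round 1: -0000✓ -0010✓ 0-000 000-0✓ 001-1 100-0✓ 11-01 111-0✓ 111-1✓ 1110-✓ 1111-✓
Round 2: -00-0 111--
PIs = {-00-0, 0-000, 001-1, 11-01, 111--}
Coverage chart:
  m0: -00-0,0-000
  m2: -00-0 ←essential
  m7: 001-1 ←essential
  m8: 0-000 ←essential
  m16: -00-0 ←essential
  m28: 111-- ←essential
  m29: 11-01,111--
  m30: 111-- ←essential
Essential: -00-0, 0-000, 001-1, 111--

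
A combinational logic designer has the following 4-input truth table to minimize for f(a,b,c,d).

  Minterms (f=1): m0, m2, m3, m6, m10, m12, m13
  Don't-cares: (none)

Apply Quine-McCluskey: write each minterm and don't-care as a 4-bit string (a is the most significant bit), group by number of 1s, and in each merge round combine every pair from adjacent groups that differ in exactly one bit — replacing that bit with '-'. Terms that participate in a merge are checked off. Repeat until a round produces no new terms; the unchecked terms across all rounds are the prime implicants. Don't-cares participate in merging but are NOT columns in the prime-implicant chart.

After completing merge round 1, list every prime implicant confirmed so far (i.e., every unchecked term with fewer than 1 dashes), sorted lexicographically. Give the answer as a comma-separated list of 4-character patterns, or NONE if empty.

NONE

Round 0: 0000✓ 0010✓ 0011✓ 0110✓ 1010✓ 1100✓ 1101✓
Round 1: -010 0-10 00-0 001- 110-
PIs = {-010, 0-10, 00-0, 001-, 110-}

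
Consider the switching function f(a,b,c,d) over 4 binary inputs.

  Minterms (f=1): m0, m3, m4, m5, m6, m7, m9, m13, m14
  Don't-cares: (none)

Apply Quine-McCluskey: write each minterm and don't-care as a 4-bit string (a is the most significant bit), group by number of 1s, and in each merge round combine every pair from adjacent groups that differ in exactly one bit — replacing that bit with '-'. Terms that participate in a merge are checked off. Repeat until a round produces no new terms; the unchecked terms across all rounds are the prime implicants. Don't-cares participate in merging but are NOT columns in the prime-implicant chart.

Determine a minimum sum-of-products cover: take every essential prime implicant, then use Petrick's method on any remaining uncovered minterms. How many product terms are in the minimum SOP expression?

[col 0] 0000*, 0011*, 0100*, 0101*, 0110*, 0111*, 1001*, 1101*, 1110*
[col 1] -101, -110, 0-00, 0-11, 01-0*, 01-1*, 010-*, 011-*, 1-01
[col 2] 01--
Prime implicants: -101, -110, 0-00, 0-11, 01--, 1-01
PI chart (minterm → PIs covering it):
  0 | 0-00  (sole → essential)
  3 | 0-11  (sole → essential)
  4 | 0-00,01--
  5 | -101,01--
  6 | -110,01--
  7 | 0-11,01--
  9 | 1-01  (sole → essential)
  13 | -101,1-01
  14 | -110  (sole → essential)
Essential prime implicants: -110, 0-00, 0-11, 1-01
Petrick residual → -101
Minimum SOP uses 5 PIs: bc'd + bcd' + a'c'd' + a'cd + ac'd

5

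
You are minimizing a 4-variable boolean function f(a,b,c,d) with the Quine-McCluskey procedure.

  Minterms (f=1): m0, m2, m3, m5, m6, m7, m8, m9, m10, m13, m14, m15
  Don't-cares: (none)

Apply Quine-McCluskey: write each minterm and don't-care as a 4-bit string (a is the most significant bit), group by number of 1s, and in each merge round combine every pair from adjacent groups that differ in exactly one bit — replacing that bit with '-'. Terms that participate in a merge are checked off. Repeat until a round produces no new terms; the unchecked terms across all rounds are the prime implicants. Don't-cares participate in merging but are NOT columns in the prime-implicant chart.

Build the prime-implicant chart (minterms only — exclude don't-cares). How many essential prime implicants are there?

3

Round 0: 0000✓ 0010✓ 0011✓ 0101✓ 0110✓ 0111✓ 1000✓ 1001✓ 1010✓ 1101✓ 1110✓ 1111✓
Round 1: -000✓ -010✓ -101✓ -110✓ -111✓ 0-10✓ 0-11✓ 00-0✓ 001-✓ 01-1✓ 011-✓ 1-01 1-10✓ 10-0✓ 100- 11-1✓ 111-✓
Round 2: --10 -0-0 -1-1 -11- 0-1-
PIs = {--10, -0-0, -1-1, -11-, 0-1-, 1-01, 100-}
Coverage chart:
  m0: -0-0 ←essential
  m2: --10,-0-0,0-1-
  m3: 0-1- ←essential
  m5: -1-1 ←essential
  m6: --10,-11-,0-1-
  m7: -1-1,-11-,0-1-
  m8: -0-0,100-
  m9: 1-01,100-
  m10: --10,-0-0
  m13: -1-1,1-01
  m14: --10,-11-
  m15: -1-1,-11-
Essential: -0-0, -1-1, 0-1-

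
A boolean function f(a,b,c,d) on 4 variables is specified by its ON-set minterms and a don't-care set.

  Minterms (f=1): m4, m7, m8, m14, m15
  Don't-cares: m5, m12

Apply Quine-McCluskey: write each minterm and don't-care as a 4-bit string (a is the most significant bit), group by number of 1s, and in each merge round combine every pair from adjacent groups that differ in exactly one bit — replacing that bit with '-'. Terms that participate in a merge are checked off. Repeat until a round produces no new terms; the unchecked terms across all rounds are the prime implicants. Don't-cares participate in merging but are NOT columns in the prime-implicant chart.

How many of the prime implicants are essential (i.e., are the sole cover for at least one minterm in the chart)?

1

size-2^0 implicants → 0100(✓)  0101(✓)  0111(✓)  1000(✓)  1100(✓)  1110(✓)  1111(✓)
size-2^1 implicants → -100  -111  01-1  010-  1-00  11-0  111-
Unchecked terms (primes): -100, -111, 01-1, 010-, 1-00, 11-0, 111-
Minterm coverage:
  m4 ⊆ -100,010-
  m7 ⊆ -111,01-1
  m8 ⊆ 1-00 [E]
  m14 ⊆ 11-0,111-
  m15 ⊆ -111,111-
E = {1-00}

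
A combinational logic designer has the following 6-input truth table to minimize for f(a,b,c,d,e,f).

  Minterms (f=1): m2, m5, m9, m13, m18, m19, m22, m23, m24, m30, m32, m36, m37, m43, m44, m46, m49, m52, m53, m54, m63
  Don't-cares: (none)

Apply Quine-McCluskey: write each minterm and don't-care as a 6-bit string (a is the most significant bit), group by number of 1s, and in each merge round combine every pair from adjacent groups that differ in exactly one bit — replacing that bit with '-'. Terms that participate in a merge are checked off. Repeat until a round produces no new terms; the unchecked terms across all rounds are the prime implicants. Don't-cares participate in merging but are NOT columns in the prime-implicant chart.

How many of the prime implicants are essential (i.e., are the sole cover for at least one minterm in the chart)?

10

size-2^0 implicants → 000010(✓)  000101(✓)  001001(✓)  001101(✓)  010010(✓)  010011(✓)  010110(✓)  010111(✓)  011000  011110(✓)  100000(✓)  100100(✓)  100101(✓)  101011  101100(✓)  101110(✓)  110001(✓)  110100(✓)  110101(✓)  110110(✓)  111111
size-2^1 implicants → -00101  -10110  0-0010  00-101  001-01  01-110  010-10(✓)  010-11(✓)  01001-(✓)  01011-(✓)  1-0100(✓)  1-0101(✓)  10-100  100-00  10010-(✓)  1011-0  110-01  1101-0  11010-(✓)
size-2^2 implicants → 010-1-  1-010-
Unchecked terms (primes): -00101, -10110, 0-0010, 00-101, 001-01, 01-110, 010-1-, 011000, 1-010-, 10-100, 100-00, 101011, 1011-0, 110-01, 1101-0, 111111
Minterm coverage:
  m2 ⊆ 0-0010 [E]
  m5 ⊆ -00101,00-101
  m9 ⊆ 001-01 [E]
  m13 ⊆ 00-101,001-01
  m18 ⊆ 0-0010,010-1-
  m19 ⊆ 010-1- [E]
  m22 ⊆ -10110,01-110,010-1-
  m23 ⊆ 010-1- [E]
  m24 ⊆ 011000 [E]
  m30 ⊆ 01-110 [E]
  m32 ⊆ 100-00 [E]
  m36 ⊆ 1-010-,10-100,100-00
  m37 ⊆ -00101,1-010-
  m43 ⊆ 101011 [E]
  m44 ⊆ 10-100,1011-0
  m46 ⊆ 1011-0 [E]
  m49 ⊆ 110-01 [E]
  m52 ⊆ 1-010-,1101-0
  m53 ⊆ 1-010-,110-01
  m54 ⊆ -10110,1101-0
  m63 ⊆ 111111 [E]
E = {0-0010, 001-01, 01-110, 010-1-, 011000, 100-00, 101011, 1011-0, 110-01, 111111}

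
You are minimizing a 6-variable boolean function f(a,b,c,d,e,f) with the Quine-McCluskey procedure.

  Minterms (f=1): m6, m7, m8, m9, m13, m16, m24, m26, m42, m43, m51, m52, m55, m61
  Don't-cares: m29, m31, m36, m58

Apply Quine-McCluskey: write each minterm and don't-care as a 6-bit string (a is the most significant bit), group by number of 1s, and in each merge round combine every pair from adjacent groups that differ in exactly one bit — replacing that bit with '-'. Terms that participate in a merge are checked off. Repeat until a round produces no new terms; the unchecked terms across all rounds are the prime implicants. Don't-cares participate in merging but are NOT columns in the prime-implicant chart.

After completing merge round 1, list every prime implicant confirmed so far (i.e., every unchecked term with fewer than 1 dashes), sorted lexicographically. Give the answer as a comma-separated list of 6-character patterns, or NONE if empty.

size-2^0 implicants → 000110(✓)  000111(✓)  001000(✓)  001001(✓)  001101(✓)  010000(✓)  011000(✓)  011010(✓)  011101(✓)  011111(✓)  100100(✓)  101010(✓)  101011(✓)  110011(✓)  110100(✓)  110111(✓)  111010(✓)  111101(✓)
size-2^1 implicants → -11010  -11101  0-1000  0-1101  00011-  001-01  00100-  01-000  0110-0  0111-1  1-0100  1-1010  10101-  110-11
Unchecked terms (primes): -11010, -11101, 0-1000, 0-1101, 00011-, 001-01, 00100-, 01-000, 0110-0, 0111-1, 1-0100, 1-1010, 10101-, 110-11

NONE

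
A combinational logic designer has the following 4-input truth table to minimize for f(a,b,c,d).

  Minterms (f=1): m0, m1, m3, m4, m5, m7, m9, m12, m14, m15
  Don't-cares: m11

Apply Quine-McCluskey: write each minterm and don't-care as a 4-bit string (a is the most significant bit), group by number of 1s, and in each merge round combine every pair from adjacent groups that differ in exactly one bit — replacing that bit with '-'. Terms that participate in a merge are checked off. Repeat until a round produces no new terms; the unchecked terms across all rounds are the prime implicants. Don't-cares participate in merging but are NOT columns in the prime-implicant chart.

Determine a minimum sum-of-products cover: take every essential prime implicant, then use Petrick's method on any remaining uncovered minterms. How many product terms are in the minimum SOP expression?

size-2^0 implicants → 0000(✓)  0001(✓)  0011(✓)  0100(✓)  0101(✓)  0111(✓)  1001(✓)  1011(✓)  1100(✓)  1110(✓)  1111(✓)
size-2^1 implicants → -001(✓)  -011(✓)  -100  -111(✓)  0-00(✓)  0-01(✓)  0-11(✓)  00-1(✓)  000-(✓)  01-1(✓)  010-(✓)  1-11(✓)  10-1(✓)  11-0  111-
size-2^2 implicants → --11  -0-1  0--1  0-0-
Unchecked terms (primes): --11, -0-1, -100, 0--1, 0-0-, 11-0, 111-
Minterm coverage:
  m0 ⊆ 0-0- [E]
  m1 ⊆ -0-1,0--1,0-0-
  m3 ⊆ --11,-0-1,0--1
  m4 ⊆ -100,0-0-
  m5 ⊆ 0--1,0-0-
  m7 ⊆ --11,0--1
  m9 ⊆ -0-1 [E]
  m12 ⊆ -100,11-0
  m14 ⊆ 11-0,111-
  m15 ⊆ --11,111-
E = {-0-1, 0-0-}
Petrick residual → --11, 11-0
Cover = cd + b'd + a'c' + abd'  |cover|=4

4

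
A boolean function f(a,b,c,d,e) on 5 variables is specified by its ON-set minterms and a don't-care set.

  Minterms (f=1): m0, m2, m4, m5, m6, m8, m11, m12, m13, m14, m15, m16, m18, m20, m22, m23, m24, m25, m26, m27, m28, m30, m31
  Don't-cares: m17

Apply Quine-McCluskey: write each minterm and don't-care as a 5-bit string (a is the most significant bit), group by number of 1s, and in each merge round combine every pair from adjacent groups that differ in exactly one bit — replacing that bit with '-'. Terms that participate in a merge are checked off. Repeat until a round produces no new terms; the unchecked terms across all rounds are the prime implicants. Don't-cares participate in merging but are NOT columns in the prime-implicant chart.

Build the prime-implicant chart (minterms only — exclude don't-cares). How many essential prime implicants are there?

Round 0: 00000✓ 00010✓ 00100✓ 00101✓ 00110✓ 01000✓ 01011✓ 01100✓ 01101✓ 01110✓ 01111✓ 10000✓ 10001✓ 10010✓ 10100✓ 10110✓ 10111✓ 11000✓ 11001✓ 11010✓ 11011✓ 11100✓ 11110✓ 11111✓
Round 1: -0000✓ -0010✓ -0100✓ -0110✓ -1000✓ -1011✓ -1100✓ -1110✓ -1111✓ 0-000✓ 0-100✓ 0-101✓ 0-110✓ 00-00✓ 00-10✓ 000-0✓ 001-0✓ 0010-✓ 01-00✓ 01-11✓ 011-0✓ 011-1✓ 0110-✓ 0111-✓ 1-000✓ 1-001✓ 1-010✓ 1-100✓ 1-110✓ 1-111✓ 10-00✓ 10-10✓ 100-0✓ 1000-✓ 101-0✓ 1011-✓ 11-00✓ 11-10✓ 11-11✓ 110-0✓ 110-1✓ 1100-✓ 1101-✓ 111-0✓ 1111-✓
Round 2: --000✓ --100✓ --110✓ -0-00✓ -0-10✓ -00-0✓ -01-0✓ -1-00✓ -1-11 -11-0✓ -111- 0--00✓ 0-1-0✓ 0-10- 00--0✓ 011-- 1--00✓ 1--10✓ 1-0-0✓ 1-00- 1-1-0✓ 1-11- 10--0✓ 11--0✓ 11-1- 110--
Round 3: ---00 --1-0 -0--0 1---0
PIs = {---00, --1-0, -0--0, -1-11, -111-, 0-10-, 011--, 1---0, 1-00-, 1-11-, 11-1-, 110--}
Coverage chart:
  m0: ---00,-0--0
  m2: -0--0 ←essential
  m4: ---00,--1-0,-0--0,0-10-
  m5: 0-10- ←essential
  m6: --1-0,-0--0
  m8: ---00 ←essential
  m11: -1-11 ←essential
  m12: ---00,--1-0,0-10-,011--
  m13: 0-10-,011--
  m14: --1-0,-111-,011--
  m15: -1-11,-111-,011--
  m16: ---00,-0--0,1---0,1-00-
  m18: -0--0,1---0
  m20: ---00,--1-0,-0--0,1---0
  m22: --1-0,-0--0,1---0,1-11-
  m23: 1-11- ←essential
  m24: ---00,1---0,1-00-,110--
  m25: 1-00-,110--
  m26: 1---0,11-1-,110--
  m27: -1-11,11-1-,110--
  m28: ---00,--1-0,1---0
  m30: --1-0,-111-,1---0,1-11-,11-1-
  m31: -1-11,-111-,1-11-,11-1-
Essential: ---00, -0--0, -1-11, 0-10-, 1-11-

5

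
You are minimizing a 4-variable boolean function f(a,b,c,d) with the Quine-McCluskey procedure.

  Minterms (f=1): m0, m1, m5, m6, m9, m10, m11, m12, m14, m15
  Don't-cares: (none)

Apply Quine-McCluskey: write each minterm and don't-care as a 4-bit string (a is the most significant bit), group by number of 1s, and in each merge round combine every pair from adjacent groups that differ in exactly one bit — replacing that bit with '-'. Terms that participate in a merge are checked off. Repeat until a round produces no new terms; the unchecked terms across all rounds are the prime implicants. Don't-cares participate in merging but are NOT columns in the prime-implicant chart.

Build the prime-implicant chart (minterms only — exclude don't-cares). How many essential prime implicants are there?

5

size-2^0 implicants → 0000(✓)  0001(✓)  0101(✓)  0110(✓)  1001(✓)  1010(✓)  1011(✓)  1100(✓)  1110(✓)  1111(✓)
size-2^1 implicants → -001  -110  0-01  000-  1-10(✓)  1-11(✓)  10-1  101-(✓)  11-0  111-(✓)
size-2^2 implicants → 1-1-
Unchecked terms (primes): -001, -110, 0-01, 000-, 1-1-, 10-1, 11-0
Minterm coverage:
  m0 ⊆ 000- [E]
  m1 ⊆ -001,0-01,000-
  m5 ⊆ 0-01 [E]
  m6 ⊆ -110 [E]
  m9 ⊆ -001,10-1
  m10 ⊆ 1-1- [E]
  m11 ⊆ 1-1-,10-1
  m12 ⊆ 11-0 [E]
  m14 ⊆ -110,1-1-,11-0
  m15 ⊆ 1-1- [E]
E = {-110, 0-01, 000-, 1-1-, 11-0}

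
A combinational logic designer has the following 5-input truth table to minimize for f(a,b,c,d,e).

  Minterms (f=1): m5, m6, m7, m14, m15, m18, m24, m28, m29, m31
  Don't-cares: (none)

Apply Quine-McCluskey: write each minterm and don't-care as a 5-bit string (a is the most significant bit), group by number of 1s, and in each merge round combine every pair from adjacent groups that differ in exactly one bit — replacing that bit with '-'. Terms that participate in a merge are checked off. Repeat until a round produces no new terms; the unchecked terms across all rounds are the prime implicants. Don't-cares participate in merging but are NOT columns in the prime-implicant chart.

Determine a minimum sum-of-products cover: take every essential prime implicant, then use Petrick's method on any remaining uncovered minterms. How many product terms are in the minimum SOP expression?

Round 0: 00101✓ 00110✓ 00111✓ 01110✓ 01111✓ 10010 11000✓ 11100✓ 11101✓ 11111✓
Round 1: -1111 0-110✓ 0-111✓ 001-1 0011-✓ 0111-✓ 11-00 111-1 1110-
Round 2: 0-11-
PIs = {-1111, 0-11-, 001-1, 10010, 11-00, 111-1, 1110-}
Coverage chart:
  m5: 001-1 ←essential
  m6: 0-11- ←essential
  m7: 0-11-,001-1
  m14: 0-11- ←essential
  m15: -1111,0-11-
  m18: 10010 ←essential
  m24: 11-00 ←essential
  m28: 11-00,1110-
  m29: 111-1,1110-
  m31: -1111,111-1
Essential: 0-11-, 001-1, 10010, 11-00
Petrick residual → 111-1
Min cover (5 terms): a'cd + a'b'ce + ab'c'de' + abd'e' + abce

5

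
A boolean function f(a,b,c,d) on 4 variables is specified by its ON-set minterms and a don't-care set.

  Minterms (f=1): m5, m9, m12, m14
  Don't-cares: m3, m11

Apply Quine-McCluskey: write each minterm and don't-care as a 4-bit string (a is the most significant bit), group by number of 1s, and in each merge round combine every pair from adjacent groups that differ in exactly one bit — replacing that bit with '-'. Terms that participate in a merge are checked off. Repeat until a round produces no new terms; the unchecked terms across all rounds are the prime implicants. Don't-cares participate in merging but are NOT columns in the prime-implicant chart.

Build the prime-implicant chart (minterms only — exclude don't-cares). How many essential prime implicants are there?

3

[col 0] 0011*, 0101, 1001*, 1011*, 1100*, 1110*
[col 1] -011, 10-1, 11-0
Prime implicants: -011, 0101, 10-1, 11-0
PI chart (minterm → PIs covering it):
  5 | 0101  (sole → essential)
  9 | 10-1  (sole → essential)
  12 | 11-0  (sole → essential)
  14 | 11-0  (sole → essential)
Essential prime implicants: 0101, 10-1, 11-0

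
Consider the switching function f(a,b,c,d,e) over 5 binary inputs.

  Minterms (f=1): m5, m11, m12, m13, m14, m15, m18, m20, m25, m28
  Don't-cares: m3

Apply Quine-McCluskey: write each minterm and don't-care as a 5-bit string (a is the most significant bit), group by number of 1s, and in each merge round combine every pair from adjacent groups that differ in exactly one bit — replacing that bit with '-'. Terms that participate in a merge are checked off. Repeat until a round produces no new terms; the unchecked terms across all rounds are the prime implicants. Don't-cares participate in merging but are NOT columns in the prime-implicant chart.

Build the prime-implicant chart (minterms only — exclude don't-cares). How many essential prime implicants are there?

[col 0] 00011*, 00101*, 01011*, 01100*, 01101*, 01110*, 01111*, 10010, 10100*, 11001, 11100*
[col 1] -1100, 0-011, 0-101, 01-11, 011-0*, 011-1*, 0110-*, 0111-*, 1-100
[col 2] 011--
Prime implicants: -1100, 0-011, 0-101, 01-11, 011--, 1-100, 10010, 11001
PI chart (minterm → PIs covering it):
  5 | 0-101  (sole → essential)
  11 | 0-011,01-11
  12 | -1100,011--
  13 | 0-101,011--
  14 | 011--  (sole → essential)
  15 | 01-11,011--
  18 | 10010  (sole → essential)
  20 | 1-100  (sole → essential)
  25 | 11001  (sole → essential)
  28 | -1100,1-100
Essential prime implicants: 0-101, 011--, 1-100, 10010, 11001

5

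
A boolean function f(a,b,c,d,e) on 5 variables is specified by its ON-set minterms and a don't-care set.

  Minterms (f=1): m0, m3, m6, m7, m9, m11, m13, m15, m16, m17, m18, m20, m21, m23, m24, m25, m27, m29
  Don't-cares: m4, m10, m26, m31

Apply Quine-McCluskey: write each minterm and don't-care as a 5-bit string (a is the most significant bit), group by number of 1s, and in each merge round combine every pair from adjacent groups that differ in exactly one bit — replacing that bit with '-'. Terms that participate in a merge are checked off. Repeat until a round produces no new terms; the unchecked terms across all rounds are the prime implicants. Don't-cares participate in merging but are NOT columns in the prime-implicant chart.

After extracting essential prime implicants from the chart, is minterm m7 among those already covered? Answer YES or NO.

[col 0] 00000*, 00011*, 00100*, 00110*, 00111*, 01001*, 01010*, 01011*, 01101*, 01111*, 10000*, 10001*, 10010*, 10100*, 10101*, 10111*, 11000*, 11001*, 11010*, 11011*, 11101*, 11111*
[col 1] -0000*, -0100*, -0111*, -1001*, -1010*, -1011*, -1101*, -1111*, 0-011*, 0-111*, 00-00*, 00-11*, 001-0, 0011-, 01-01*, 01-11*, 010-1*, 0101-*, 011-1*, 1-000*, 1-001*, 1-010*, 1-101*, 1-111*, 10-00*, 10-01*, 100-0*, 1000-*, 101-1*, 1010-*, 11-01*, 11-11*, 110-0*, 110-1*, 1100-*, 1101-*, 111-1*
[col 2] --111, -0-00, -1-01*, -1-11*, -10-1*, -101-, -11-1*, 0--11, 01--1*, 1--01, 1-0-0, 1-00-, 1-1-1, 10-0-, 11--1*, 110--
[col 3] -1--1
Prime implicants: --111, -0-00, -1--1, -101-, 0--11, 001-0, 0011-, 1--01, 1-0-0, 1-00-, 1-1-1, 10-0-, 110--
PI chart (minterm → PIs covering it):
  0 | -0-00  (sole → essential)
  3 | 0--11  (sole → essential)
  6 | 001-0,0011-
  7 | --111,0--11,0011-
  9 | -1--1  (sole → essential)
  11 | -1--1,-101-,0--11
  13 | -1--1  (sole → essential)
  15 | --111,-1--1,0--11
  16 | -0-00,1-0-0,1-00-,10-0-
  17 | 1--01,1-00-,10-0-
  18 | 1-0-0  (sole → essential)
  20 | -0-00,10-0-
  21 | 1--01,1-1-1,10-0-
  23 | --111,1-1-1
  24 | 1-0-0,1-00-,110--
  25 | -1--1,1--01,1-00-,110--
  27 | -1--1,-101-,110--
  29 | -1--1,1--01,1-1-1
Essential prime implicants: -0-00, -1--1, 0--11, 1-0-0

YES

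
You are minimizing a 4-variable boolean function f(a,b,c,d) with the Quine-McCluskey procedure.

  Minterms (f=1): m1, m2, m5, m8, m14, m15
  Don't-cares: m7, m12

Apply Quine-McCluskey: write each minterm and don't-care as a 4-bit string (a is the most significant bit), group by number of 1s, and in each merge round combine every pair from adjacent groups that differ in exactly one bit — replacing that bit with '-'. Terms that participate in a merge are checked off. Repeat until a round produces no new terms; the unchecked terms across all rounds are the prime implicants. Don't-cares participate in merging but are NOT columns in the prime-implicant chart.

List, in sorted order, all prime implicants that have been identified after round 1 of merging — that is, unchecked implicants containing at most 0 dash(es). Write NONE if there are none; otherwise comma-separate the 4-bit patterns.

[col 0] 0001*, 0010, 0101*, 0111*, 1000*, 1100*, 1110*, 1111*
[col 1] -111, 0-01, 01-1, 1-00, 11-0, 111-
Prime implicants: -111, 0-01, 0010, 01-1, 1-00, 11-0, 111-

0010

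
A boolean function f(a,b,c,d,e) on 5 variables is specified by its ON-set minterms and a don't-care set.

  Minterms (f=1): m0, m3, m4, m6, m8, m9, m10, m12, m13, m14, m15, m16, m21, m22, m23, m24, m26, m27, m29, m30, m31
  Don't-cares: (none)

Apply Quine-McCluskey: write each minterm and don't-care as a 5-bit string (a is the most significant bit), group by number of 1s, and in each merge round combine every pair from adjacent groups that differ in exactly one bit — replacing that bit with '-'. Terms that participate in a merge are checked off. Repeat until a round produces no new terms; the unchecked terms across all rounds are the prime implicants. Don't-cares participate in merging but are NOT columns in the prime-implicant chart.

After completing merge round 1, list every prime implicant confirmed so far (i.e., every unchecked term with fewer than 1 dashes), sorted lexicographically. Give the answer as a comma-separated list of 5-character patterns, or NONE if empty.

[col 0] 00000*, 00011, 00100*, 00110*, 01000*, 01001*, 01010*, 01100*, 01101*, 01110*, 01111*, 10000*, 10101*, 10110*, 10111*, 11000*, 11010*, 11011*, 11101*, 11110*, 11111*
[col 1] -0000*, -0110*, -1000*, -1010*, -1101*, -1110*, -1111*, 0-000*, 0-100*, 0-110*, 00-00*, 001-0*, 01-00*, 01-01*, 01-10*, 010-0*, 0100-*, 011-0*, 011-1*, 0110-*, 0111-*, 1-000*, 1-101*, 1-110*, 1-111*, 101-1*, 1011-*, 11-10*, 11-11*, 110-0*, 1101-*, 111-1*, 1111-*
[col 2] --000, --110, -1-10, -10-0, -11-1, -111-, 0--00, 0-1-0, 01--0, 01-0-, 011--, 1-1-1, 1-11-, 11-1-
Prime implicants: --000, --110, -1-10, -10-0, -11-1, -111-, 0--00, 0-1-0, 00011, 01--0, 01-0-, 011--, 1-1-1, 1-11-, 11-1-

00011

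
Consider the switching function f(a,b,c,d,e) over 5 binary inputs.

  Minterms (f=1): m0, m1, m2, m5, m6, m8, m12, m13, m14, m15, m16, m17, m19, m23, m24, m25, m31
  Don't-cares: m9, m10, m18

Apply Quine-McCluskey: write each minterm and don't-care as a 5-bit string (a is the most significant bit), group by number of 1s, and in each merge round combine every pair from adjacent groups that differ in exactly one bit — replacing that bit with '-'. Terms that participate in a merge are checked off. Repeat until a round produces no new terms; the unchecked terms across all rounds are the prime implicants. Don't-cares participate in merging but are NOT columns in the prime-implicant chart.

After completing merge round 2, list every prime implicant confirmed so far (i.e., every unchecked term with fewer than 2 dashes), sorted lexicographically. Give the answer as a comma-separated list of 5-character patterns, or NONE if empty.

-1111, 1-111, 10-11

Round 0: 00000✓ 00001✓ 00010✓ 00101✓ 00110✓ 01000✓ 01001✓ 01010✓ 01100✓ 01101✓ 01110✓ 01111✓ 10000✓ 10001✓ 10010✓ 10011✓ 10111✓ 11000✓ 11001✓ 11111✓
Round 1: -0000✓ -0001✓ -0010✓ -1000✓ -1001✓ -1111 0-000✓ 0-001✓ 0-010✓ 0-101✓ 0-110✓ 00-01✓ 00-10✓ 000-0✓ 0000-✓ 01-00✓ 01-01✓ 01-10✓ 010-0✓ 0100-✓ 011-0✓ 011-1✓ 0110-✓ 0111-✓ 1-000✓ 1-001✓ 1-111 10-11 100-0✓ 100-1✓ 1000-✓ 1001-✓ 1100-✓
Round 2: --000✓ --001✓ -00-0 -000-✓ -100-✓ 0--01 0--10 0-0-0 0-00-✓ 01--0 01-0- 011-- 1-00-✓ 100--
Round 3: --00-
PIs = {--00-, -00-0, -1111, 0--01, 0--10, 0-0-0, 01--0, 01-0-, 011--, 1-111, 10-11, 100--}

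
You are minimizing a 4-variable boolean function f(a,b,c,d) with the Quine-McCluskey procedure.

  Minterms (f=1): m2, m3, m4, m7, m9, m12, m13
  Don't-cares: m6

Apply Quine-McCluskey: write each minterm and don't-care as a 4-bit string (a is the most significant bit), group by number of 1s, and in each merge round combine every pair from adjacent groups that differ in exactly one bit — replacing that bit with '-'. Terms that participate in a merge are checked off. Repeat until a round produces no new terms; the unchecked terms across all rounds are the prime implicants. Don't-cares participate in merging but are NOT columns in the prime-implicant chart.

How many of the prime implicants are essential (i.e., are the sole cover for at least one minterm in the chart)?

size-2^0 implicants → 0010(✓)  0011(✓)  0100(✓)  0110(✓)  0111(✓)  1001(✓)  1100(✓)  1101(✓)
size-2^1 implicants → -100  0-10(✓)  0-11(✓)  001-(✓)  01-0  011-(✓)  1-01  110-
size-2^2 implicants → 0-1-
Unchecked terms (primes): -100, 0-1-, 01-0, 1-01, 110-
Minterm coverage:
  m2 ⊆ 0-1- [E]
  m3 ⊆ 0-1- [E]
  m4 ⊆ -100,01-0
  m7 ⊆ 0-1- [E]
  m9 ⊆ 1-01 [E]
  m12 ⊆ -100,110-
  m13 ⊆ 1-01,110-
E = {0-1-, 1-01}

2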